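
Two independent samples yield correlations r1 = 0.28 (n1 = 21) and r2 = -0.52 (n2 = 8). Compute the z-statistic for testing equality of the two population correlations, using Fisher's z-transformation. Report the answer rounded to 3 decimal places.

1.709

z1 = atanh(0.28) = 0.287682,  z2 = atanh(-0.52) = -0.576340
SE = √(1/(n1−3) + 1/(n2−3)) = √(1/18 + 1/5) = √(0.0555556 + 0.2000000) = √0.2555556 = 0.505525
z = (z1 − z2)/SE = (0.287682 − (-0.576340)) / 0.505525 = 0.864022 / 0.505525 = 1.709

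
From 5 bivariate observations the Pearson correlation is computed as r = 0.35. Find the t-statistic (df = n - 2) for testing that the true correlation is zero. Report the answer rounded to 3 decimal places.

0.647

t = r·√(n−2) / √(1−r²) with r = 0.35, n = 5
  = 0.35·√3 / √(1 − 0.1225)
  = 0.35·1.732051 / 0.936750
  = 0.606218 / 0.936750 = 0.647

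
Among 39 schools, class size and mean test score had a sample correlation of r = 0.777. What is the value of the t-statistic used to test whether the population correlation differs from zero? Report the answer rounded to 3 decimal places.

7.508

1 − r² = 1 − 0.603729 = 0.396271;  √(1−r²) = 0.629501
√(n−2) = √37 = 6.082763
t = r·√(n−2)/√(1−r²) = 0.777 · 6.082763 / 0.629501 = 7.508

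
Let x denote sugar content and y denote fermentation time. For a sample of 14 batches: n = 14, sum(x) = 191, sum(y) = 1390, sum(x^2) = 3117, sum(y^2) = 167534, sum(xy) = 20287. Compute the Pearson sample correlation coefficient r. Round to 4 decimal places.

0.3406

S_xy = nΣxy − ΣxΣy = 14·20287 − 191·1390 = 284018 − 265490 = 18528
S_xx = nΣx² − (Σx)² = 14·3117 − 191² = 43638 − 36481 = 7157
S_yy = nΣy² − (Σy)² = 14·167534 − 1390² = 2345476 − 1932100 = 413376
r = S_xy / √(S_xx·S_yy) = 18528 / √(7157·413376) = 18528 / √2958532032 = 18528 / 54392.3895 = 0.3406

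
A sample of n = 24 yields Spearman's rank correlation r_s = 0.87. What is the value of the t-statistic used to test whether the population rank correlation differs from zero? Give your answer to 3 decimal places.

8.276

t = r_s·√(n−2) / √(1−r_s²) with r_s = 0.87, n = 24
  = 0.87·√22 / √(1 − 0.7569)
  = 0.87·4.690416 / 0.493052
  = 4.080662 / 0.493052 = 8.276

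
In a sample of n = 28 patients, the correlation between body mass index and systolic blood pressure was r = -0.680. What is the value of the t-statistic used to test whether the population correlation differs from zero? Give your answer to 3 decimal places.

-4.729

t = r·√(n−2) / √(1−r²) with r = -0.680, n = 28
  = -0.680·√26 / √(1 − 0.462400)
  = -0.680·5.099020 / 0.733212
  = -3.467334 / 0.733212 = -4.729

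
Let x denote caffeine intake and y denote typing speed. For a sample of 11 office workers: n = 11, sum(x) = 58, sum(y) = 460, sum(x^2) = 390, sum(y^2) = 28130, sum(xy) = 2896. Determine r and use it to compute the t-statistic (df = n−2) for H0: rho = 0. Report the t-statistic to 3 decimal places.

1.944

S_xy = nΣxy − ΣxΣy = 11·2896 − 58·460 = 31856 − 26680 = 5176
S_xx = nΣx² − (Σx)² = 11·390 − 58² = 4290 − 3364 = 926
S_yy = nΣy² − (Σy)² = 11·28130 − 460² = 309430 − 211600 = 97830
r = S_xy / √(S_xx·S_yy) = 5176 / √(926·97830) = 5176 / √90590580 = 5176 / 9517.9084 = 0.5438
t = r·√(n−2)/√(1−r²) = 0.5438·√9 / √(1−0.295718) = 1.631400 / 0.839215 = 1.944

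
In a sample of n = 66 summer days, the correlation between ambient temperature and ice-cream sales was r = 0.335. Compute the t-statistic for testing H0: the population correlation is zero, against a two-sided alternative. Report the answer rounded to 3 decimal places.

1 − r² = 1 − 0.112225 = 0.887775;  √(1−r²) = 0.942218
√(n−2) = √64 = 8.000000
t = r·√(n−2)/√(1−r²) = 0.335 · 8.000000 / 0.942218 = 2.844

2.844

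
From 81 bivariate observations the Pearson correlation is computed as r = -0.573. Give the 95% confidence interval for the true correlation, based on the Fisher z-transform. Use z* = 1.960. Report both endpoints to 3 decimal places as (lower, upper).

(-0.703, -0.405)

z_r = atanh(-0.573) = -0.651978;  SE = 1/√(n−3) = 1/√78 = 0.113228
z-limits: -0.651978 ± 1.960·0.113228 = -0.651978 ± 0.221927 = [-0.873905, -0.430051]
ρ-limits: (tanh -0.873905, tanh -0.430051) = (-0.703, -0.405)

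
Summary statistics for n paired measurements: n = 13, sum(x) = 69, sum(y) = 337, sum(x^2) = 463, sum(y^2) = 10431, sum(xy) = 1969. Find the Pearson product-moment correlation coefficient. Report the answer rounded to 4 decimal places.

0.4452

Numerator: nΣxy − (Σx)(Σy) = 13·1969 − (69)(337) = 2344
Denominator: √[(nΣx²−(Σx)²)(nΣy²−(Σy)²)]
  nΣx²−(Σx)² = 13·463 − 4761 = 1258;  nΣy²−(Σy)² = 13·10431 − 113569 = 22034
  √(1258·22034) = √27718772 = 5264.8620
r = 2344 / 5264.8620 = 0.4452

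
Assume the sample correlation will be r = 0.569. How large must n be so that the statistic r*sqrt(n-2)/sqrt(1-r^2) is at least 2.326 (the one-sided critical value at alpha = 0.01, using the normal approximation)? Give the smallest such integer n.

14

Need r·√(n−2)/√(1−r²) ≥ 2.326
√(n−2) ≥ 2.326·√(1−0.323761) / 0.569 = 2.326·0.822338 / 0.569 = 3.3616
n−2 ≥ 11.3004  ⇒  n ≥ 13.3004
Smallest integer n = 14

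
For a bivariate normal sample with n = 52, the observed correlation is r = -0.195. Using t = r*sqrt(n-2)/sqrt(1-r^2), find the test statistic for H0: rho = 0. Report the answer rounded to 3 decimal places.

1 − r² = 1 − 0.038025 = 0.961975;  √(1−r²) = 0.980803
√(n−2) = √50 = 7.071068
t = r·√(n−2)/√(1−r²) = -0.195 · 7.071068 / 0.980803 = -1.406

-1.406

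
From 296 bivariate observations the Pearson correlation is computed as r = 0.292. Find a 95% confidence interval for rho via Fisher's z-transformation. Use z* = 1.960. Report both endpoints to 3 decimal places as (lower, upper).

(0.184, 0.393)

z_r = atanh(0.292) = 0.300751;  SE = 1/√(n−3) = 1/√293 = 0.058421
z-limits: 0.300751 ± 1.960·0.058421 = 0.300751 ± 0.114505 = [0.186246, 0.415256]
ρ-limits: (tanh 0.186246, tanh 0.415256) = (0.184, 0.393)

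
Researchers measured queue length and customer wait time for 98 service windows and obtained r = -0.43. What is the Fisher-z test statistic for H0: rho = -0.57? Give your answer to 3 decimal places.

z_r = atanh(-0.43) = -0.459897,  z_0 = atanh(-0.57) = -0.647523
SE = 1/√(n−3) = 1/√95 = 0.102598
z = (z_r − z_0)/SE = (-0.459897 − (-0.647523)) / 0.102598 = 0.187626 / 0.102598 = 1.829

1.829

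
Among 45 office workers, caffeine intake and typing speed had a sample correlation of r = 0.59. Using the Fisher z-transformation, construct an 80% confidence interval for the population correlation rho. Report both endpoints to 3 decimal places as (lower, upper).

Fisher z: z_r = atanh(r) = ½·ln((1+0.59)/(1−0.59)) = 0.677666
SE(z) = 1/√(n−3) = 1/√42 = 0.154303
80% ⇒ z* = 1.282; margin = 1.282·0.154303 = 0.197816
CI on z-scale: (0.479850, 0.875482)
Back-transform: tanh(0.479850) = 0.446123, tanh(0.875482) = 0.704149

(0.446, 0.704)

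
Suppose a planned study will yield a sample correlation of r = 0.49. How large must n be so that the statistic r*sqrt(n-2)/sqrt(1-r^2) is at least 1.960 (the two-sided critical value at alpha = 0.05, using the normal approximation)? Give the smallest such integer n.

15

r√(n−2)/√(1−r²) ≥ 1.960  ⇔  n−2 ≥ (1.960)²·(1−r²)/r²
(1−r²)/r² = (1−0.2401)/0.2401 = 3.1649
n ≥ 2 + 3.8416·3.1649 = 2 + 12.1583 = 14.1583
⌈14.1583⌉ = 15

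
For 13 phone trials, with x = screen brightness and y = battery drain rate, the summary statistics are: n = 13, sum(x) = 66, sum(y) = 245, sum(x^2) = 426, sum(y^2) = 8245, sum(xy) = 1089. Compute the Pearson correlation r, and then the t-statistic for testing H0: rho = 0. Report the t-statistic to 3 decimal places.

-0.929

Numerator: nΣxy − (Σx)(Σy) = 13·1089 − (66)(245) = -2013
Denominator: √[(nΣx²−(Σx)²)(nΣy²−(Σy)²)]
  nΣx²−(Σx)² = 13·426 − 4356 = 1182;  nΣy²−(Σy)² = 13·8245 − 60025 = 47160
  √(1182·47160) = √55743120 = 7466.1315
r = -2013 / 7466.1315 = -0.2696
t = r·√(n−2)/√(1−r²) = -0.2696·√11 / √(1−0.072684) = -0.894162 / 0.962972 = -0.929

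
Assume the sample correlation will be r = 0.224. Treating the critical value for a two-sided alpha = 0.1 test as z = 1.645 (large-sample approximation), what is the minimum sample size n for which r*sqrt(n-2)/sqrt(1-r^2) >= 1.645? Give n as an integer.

54

Need r·√(n−2)/√(1−r²) ≥ 1.645
√(n−2) ≥ 1.645·√(1−0.050176) / 0.224 = 1.645·0.974589 / 0.224 = 7.1571
n−2 ≥ 51.2241  ⇒  n ≥ 53.2241
Smallest integer n = 54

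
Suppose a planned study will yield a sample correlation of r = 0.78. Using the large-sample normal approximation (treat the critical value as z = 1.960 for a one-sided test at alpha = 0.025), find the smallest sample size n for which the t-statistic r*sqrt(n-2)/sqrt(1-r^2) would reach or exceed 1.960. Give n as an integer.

5

r√(n−2)/√(1−r²) ≥ 1.960  ⇔  n−2 ≥ (1.960)²·(1−r²)/r²
(1−r²)/r² = (1−0.6084)/0.6084 = 0.6437
n ≥ 2 + 3.8416·0.6437 = 2 + 2.4728 = 4.4728
⌈4.4728⌉ = 5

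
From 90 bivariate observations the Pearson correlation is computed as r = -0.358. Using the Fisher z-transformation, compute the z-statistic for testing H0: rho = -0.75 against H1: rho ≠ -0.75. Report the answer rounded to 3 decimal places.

5.581

Fisher z: atanh(-0.358) = -0.374590, atanh(-0.75) = -0.972955
z = (z_r − z_0)·√(n−3) = (-0.374590 − (-0.972955))·√87 = 0.598365 · 9.327379 = 5.581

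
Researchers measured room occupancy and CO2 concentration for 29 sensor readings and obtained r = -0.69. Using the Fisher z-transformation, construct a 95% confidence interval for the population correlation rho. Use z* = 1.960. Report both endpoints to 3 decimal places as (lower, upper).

(-0.843, -0.433)

Fisher z: z_r = atanh(r) = ½·ln((1+(-0.69))/(1−(-0.69))) = -0.847956
SE(z) = 1/√(n−3) = 1/√26 = 0.196116
95% ⇒ z* = 1.960; margin = 1.960·0.196116 = 0.384387
CI on z-scale: (-1.232343, -0.463569)
Back-transform: tanh(-1.232343) = -0.843258, tanh(-0.463569) = -0.432989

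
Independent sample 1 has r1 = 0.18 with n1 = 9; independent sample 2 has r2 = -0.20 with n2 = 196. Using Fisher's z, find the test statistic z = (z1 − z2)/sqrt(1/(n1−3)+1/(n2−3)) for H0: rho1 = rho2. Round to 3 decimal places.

0.928

z1 = atanh(0.18) = 0.181983,  z2 = atanh(-0.20) = -0.202733
SE = √(1/(n1−3) + 1/(n2−3)) = √(1/6 + 1/193) = √(0.1666667 + 0.0051813) = √0.1718480 = 0.414546
z = (z1 − z2)/SE = (0.181983 − (-0.202733)) / 0.414546 = 0.384716 / 0.414546 = 0.928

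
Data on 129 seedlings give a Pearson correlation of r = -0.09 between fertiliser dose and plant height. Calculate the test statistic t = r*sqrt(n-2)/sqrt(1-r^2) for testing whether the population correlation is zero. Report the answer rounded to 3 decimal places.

t = r·√(n−2) / √(1−r²) with r = -0.09, n = 129
  = -0.09·√127 / √(1 − 0.0081)
  = -0.09·11.269428 / 0.995942
  = -1.014249 / 0.995942 = -1.018

-1.018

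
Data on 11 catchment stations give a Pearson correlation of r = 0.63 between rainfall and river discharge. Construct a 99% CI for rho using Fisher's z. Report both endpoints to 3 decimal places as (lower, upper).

(-0.168, 0.929)

z_r = atanh(0.63) = 0.741416;  SE = 1/√(n−3) = 1/√8 = 0.353553
z-limits: 0.741416 ± 2.576·0.353553 = 0.741416 ± 0.910753 = [-0.169337, 1.652169]
ρ-limits: (tanh -0.169337, tanh 1.652169) = (-0.168, 0.929)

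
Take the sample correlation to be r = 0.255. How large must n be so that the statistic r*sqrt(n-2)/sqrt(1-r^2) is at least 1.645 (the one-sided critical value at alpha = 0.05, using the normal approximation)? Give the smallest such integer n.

r√(n−2)/√(1−r²) ≥ 1.645  ⇔  n−2 ≥ (1.645)²·(1−r²)/r²
(1−r²)/r² = (1−0.065025)/0.065025 = 14.3787
n ≥ 2 + 2.706025·14.3787 = 2 + 38.9091 = 40.9091
⌈40.9091⌉ = 41

41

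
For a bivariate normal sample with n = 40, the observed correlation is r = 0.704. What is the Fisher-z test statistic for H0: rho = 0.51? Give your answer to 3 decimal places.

Fisher z: atanh(0.704) = 0.875187, atanh(0.51) = 0.562730
z = (z_r − z_0)·√(n−3) = (0.875187 − 0.562730)·√37 = 0.312457 · 6.082763 = 1.901

1.901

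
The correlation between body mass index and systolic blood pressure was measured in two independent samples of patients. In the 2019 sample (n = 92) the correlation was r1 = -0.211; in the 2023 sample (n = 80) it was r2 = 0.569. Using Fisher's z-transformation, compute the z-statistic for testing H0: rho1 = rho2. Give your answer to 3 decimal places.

-5.527

Fisher z-transforms: z1 = atanh(-0.211) = -0.214218, z2 = atanh(0.569) = 0.646043; difference d = -0.860261
Var(d) = 1/89 + 1/77 = 0.0112360 + 0.0129870 = 0.0242230
z = d/√Var(d) = -0.860261 / √0.0242230 = -0.860261 / 0.155637 = -5.527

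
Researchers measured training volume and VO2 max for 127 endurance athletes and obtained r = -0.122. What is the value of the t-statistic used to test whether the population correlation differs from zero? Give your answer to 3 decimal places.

-1.374

t = r·√(n−2) / √(1−r²) with r = -0.122, n = 127
  = -0.122·√125 / √(1 − 0.014884)
  = -0.122·11.180340 / 0.992530
  = -1.364001 / 0.992530 = -1.374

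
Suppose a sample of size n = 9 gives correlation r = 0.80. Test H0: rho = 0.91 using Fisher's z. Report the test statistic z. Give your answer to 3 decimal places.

-1.051

Fisher z: atanh(0.80) = 1.098612, atanh(0.91) = 1.527524
z = (z_r − z_0)·√(n−3) = (1.098612 − 1.527524)·√6 = -0.428912 · 2.449490 = -1.051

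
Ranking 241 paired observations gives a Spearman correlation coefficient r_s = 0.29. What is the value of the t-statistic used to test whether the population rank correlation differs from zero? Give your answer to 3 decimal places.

4.685

1 − r_s² = 1 − 0.0841 = 0.9159;  √(1−r_s²) = 0.957027
√(n−2) = √239 = 15.459625
t = r_s·√(n−2)/√(1−r_s²) = 0.29 · 15.459625 / 0.957027 = 4.685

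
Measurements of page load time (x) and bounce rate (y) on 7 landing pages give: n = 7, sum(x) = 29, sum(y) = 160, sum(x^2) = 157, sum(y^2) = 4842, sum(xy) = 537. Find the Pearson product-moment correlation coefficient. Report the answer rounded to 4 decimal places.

S_xy = nΣxy − ΣxΣy = 7·537 − 29·160 = 3759 − 4640 = -881
S_xx = nΣx² − (Σx)² = 7·157 − 29² = 1099 − 841 = 258
S_yy = nΣy² − (Σy)² = 7·4842 − 160² = 33894 − 25600 = 8294
r = S_xy / √(S_xx·S_yy) = -881 / √(258·8294) = -881 / √2139852 = -881 / 1462.8233 = -0.6023

-0.6023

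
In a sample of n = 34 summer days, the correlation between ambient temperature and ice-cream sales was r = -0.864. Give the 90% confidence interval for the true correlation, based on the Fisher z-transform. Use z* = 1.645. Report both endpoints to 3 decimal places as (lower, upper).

(-0.922, -0.767)

z_r = atanh(-0.864) = -1.308913;  SE = 1/√(n−3) = 1/√31 = 0.179605
z-limits: -1.308913 ± 1.645·0.179605 = -1.308913 ± 0.295450 = [-1.604363, -1.013463]
ρ-limits: (tanh -1.604363, tanh -1.013463) = (-0.922, -0.767)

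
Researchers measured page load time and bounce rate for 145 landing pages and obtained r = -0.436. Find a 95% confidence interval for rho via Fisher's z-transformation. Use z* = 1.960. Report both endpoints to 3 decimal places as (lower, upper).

(-0.559, -0.294)

z_r = atanh(-0.436) = -0.467281;  SE = 1/√(n−3) = 1/√142 = 0.083918
z-limits: -0.467281 ± 1.960·0.083918 = -0.467281 ± 0.164479 = [-0.631760, -0.302802]
ρ-limits: (tanh -0.631760, tanh -0.302802) = (-0.559, -0.294)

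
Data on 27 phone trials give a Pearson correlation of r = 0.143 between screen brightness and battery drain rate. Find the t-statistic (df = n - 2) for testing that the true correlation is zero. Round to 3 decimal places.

0.722

t = r·√(n−2) / √(1−r²) with r = 0.143, n = 27
  = 0.143·√25 / √(1 − 0.020449)
  = 0.143·5.000000 / 0.989723
  = 0.715000 / 0.989723 = 0.722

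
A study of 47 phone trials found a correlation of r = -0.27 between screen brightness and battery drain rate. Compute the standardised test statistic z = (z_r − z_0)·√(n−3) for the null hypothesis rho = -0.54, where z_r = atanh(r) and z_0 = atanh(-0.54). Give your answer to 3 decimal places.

z_r = atanh(-0.27) = -0.276864,  z_0 = atanh(-0.54) = -0.604156
SE = 1/√(n−3) = 1/√44 = 0.150756
z = (z_r − z_0)/SE = (-0.276864 − (-0.604156)) / 0.150756 = 0.327292 / 0.150756 = 2.171

2.171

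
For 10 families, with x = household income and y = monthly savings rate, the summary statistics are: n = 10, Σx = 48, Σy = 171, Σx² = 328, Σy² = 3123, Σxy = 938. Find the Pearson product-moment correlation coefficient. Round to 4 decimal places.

0.8412

Numerator: nΣxy − (Σx)(Σy) = 10·938 − (48)(171) = 1172
Denominator: √[(nΣx²−(Σx)²)(nΣy²−(Σy)²)]
  nΣx²−(Σx)² = 10·328 − 2304 = 976;  nΣy²−(Σy)² = 10·3123 − 29241 = 1989
  √(976·1989) = √1941264 = 1393.2925
r = 1172 / 1393.2925 = 0.8412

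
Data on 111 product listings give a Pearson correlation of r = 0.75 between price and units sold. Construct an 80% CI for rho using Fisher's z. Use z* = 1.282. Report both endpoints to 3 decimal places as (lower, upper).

(0.691, 0.799)

Fisher z: z_r = atanh(r) = ½·ln((1+0.75)/(1−0.75)) = 0.972955
SE(z) = 1/√(n−3) = 1/√108 = 0.096225
80% ⇒ z* = 1.282; margin = 1.282·0.096225 = 0.123360
CI on z-scale: (0.849595, 1.096315)
Back-transform: tanh(0.849595) = 0.690858, tanh(1.096315) = 0.799171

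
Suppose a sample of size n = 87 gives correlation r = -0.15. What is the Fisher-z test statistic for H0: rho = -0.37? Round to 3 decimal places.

z_r = atanh(-0.15) = -0.151140,  z_0 = atanh(-0.37) = -0.388423
SE = 1/√(n−3) = 1/√84 = 0.109109
z = (z_r − z_0)/SE = (-0.151140 − (-0.388423)) / 0.109109 = 0.237283 / 0.109109 = 2.175

2.175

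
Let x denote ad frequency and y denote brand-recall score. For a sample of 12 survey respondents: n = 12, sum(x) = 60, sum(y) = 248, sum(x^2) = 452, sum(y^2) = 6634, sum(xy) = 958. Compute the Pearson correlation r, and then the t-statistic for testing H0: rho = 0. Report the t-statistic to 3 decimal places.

-2.304

S_xy = nΣxy − ΣxΣy = 12·958 − 60·248 = 11496 − 14880 = -3384
S_xx = nΣx² − (Σx)² = 12·452 − 60² = 5424 − 3600 = 1824
S_yy = nΣy² − (Σy)² = 12·6634 − 248² = 79608 − 61504 = 18104
r = S_xy / √(S_xx·S_yy) = -3384 / √(1824·18104) = -3384 / √33021696 = -3384 / 5746.4507 = -0.5889
t = r·√(n−2)/√(1−r²) = -0.5889·√10 / √(1−0.346803) = -1.862265 / 0.808206 = -2.304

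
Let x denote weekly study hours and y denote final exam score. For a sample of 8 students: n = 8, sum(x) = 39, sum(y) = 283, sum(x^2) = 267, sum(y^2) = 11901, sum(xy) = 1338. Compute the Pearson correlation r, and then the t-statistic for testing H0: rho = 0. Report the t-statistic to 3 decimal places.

-0.269

Numerator: nΣxy − (Σx)(Σy) = 8·1338 − (39)(283) = -333
Denominator: √[(nΣx²−(Σx)²)(nΣy²−(Σy)²)]
  nΣx²−(Σx)² = 8·267 − 1521 = 615;  nΣy²−(Σy)² = 8·11901 − 80089 = 15119
  √(615·15119) = √9298185 = 3049.2925
r = -333 / 3049.2925 = -0.1092
t = r·√(n−2)/√(1−r²) = -0.1092·√6 / √(1−0.011925) = -0.267484 / 0.994020 = -0.269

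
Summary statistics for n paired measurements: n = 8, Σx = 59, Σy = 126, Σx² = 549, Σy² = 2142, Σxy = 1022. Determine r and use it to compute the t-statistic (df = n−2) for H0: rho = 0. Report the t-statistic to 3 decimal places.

Numerator: nΣxy − (Σx)(Σy) = 8·1022 − (59)(126) = 742
Denominator: √[(nΣx²−(Σx)²)(nΣy²−(Σy)²)]
  nΣx²−(Σx)² = 8·549 − 3481 = 911;  nΣy²−(Σy)² = 8·2142 − 15876 = 1260
  √(911·1260) = √1147860 = 1071.3823
r = 742 / 1071.3823 = 0.6926
t = r·√(n−2)/√(1−r²) = 0.6926·√6 / √(1−0.479695) = 1.696517 / 0.721322 = 2.352

2.352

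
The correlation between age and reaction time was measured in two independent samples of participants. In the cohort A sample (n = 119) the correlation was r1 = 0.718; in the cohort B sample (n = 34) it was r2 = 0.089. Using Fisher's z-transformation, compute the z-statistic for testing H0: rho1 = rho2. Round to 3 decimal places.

4.027

z1 = atanh(0.718) = 0.903505,  z2 = atanh(0.089) = 0.089236
SE = √(1/(n1−3) + 1/(n2−3)) = √(1/116 + 1/31) = √(0.0086207 + 0.0322581) = √0.0408788 = 0.202185
z = (z1 − z2)/SE = (0.903505 − 0.089236) / 0.202185 = 0.814269 / 0.202185 = 4.027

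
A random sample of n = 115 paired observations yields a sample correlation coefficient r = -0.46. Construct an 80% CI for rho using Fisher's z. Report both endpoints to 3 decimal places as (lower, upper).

Fisher z: z_r = atanh(r) = ½·ln((1+(-0.46))/(1−(-0.46))) = -0.497311
SE(z) = 1/√(n−3) = 1/√112 = 0.094491
80% ⇒ z* = 1.282; margin = 1.282·0.094491 = 0.121137
CI on z-scale: (-0.618448, -0.376174)
Back-transform: tanh(-0.618448) = -0.550047, tanh(-0.376174) = -0.359380

(-0.550, -0.359)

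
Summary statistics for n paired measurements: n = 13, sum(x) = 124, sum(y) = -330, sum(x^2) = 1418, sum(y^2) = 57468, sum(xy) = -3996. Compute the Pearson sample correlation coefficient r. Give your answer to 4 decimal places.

-0.2496

S_xy = nΣxy − ΣxΣy = 13·(-3996) − 124·(-330) = -51948 − (-40920) = -11028
S_xx = nΣx² − (Σx)² = 13·1418 − 124² = 18434 − 15376 = 3058
S_yy = nΣy² − (Σy)² = 13·57468 − (-330)² = 747084 − 108900 = 638184
r = S_xy / √(S_xx·S_yy) = -11028 / √(3058·638184) = -11028 / √1951566672 = -11028 / 44176.5398 = -0.2496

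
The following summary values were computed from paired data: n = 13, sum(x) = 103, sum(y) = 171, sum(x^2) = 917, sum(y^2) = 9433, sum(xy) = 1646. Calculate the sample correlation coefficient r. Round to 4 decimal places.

Numerator: nΣxy − (Σx)(Σy) = 13·1646 − (103)(171) = 3785
Denominator: √[(nΣx²−(Σx)²)(nΣy²−(Σy)²)]
  nΣx²−(Σx)² = 13·917 − 10609 = 1312;  nΣy²−(Σy)² = 13·9433 − 29241 = 93388
  √(1312·93388) = √122525056 = 11069.1037
r = 3785 / 11069.1037 = 0.3419

0.3419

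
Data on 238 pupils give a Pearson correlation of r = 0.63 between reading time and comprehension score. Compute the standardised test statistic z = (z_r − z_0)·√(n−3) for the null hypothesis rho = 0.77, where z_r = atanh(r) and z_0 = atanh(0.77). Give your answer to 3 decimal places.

z_r = atanh(0.63) = 0.741416,  z_0 = atanh(0.77) = 1.020328
SE = 1/√(n−3) = 1/√235 = 0.065233
z = (z_r − z_0)/SE = (0.741416 − 1.020328) / 0.065233 = -0.278912 / 0.065233 = -4.276

-4.276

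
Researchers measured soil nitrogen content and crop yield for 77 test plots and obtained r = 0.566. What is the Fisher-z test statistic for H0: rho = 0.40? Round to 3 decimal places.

1.875

z_r = atanh(0.566) = 0.641618,  z_0 = atanh(0.40) = 0.423649
SE = 1/√(n−3) = 1/√74 = 0.116248
z = (z_r − z_0)/SE = (0.641618 − 0.423649) / 0.116248 = 0.217969 / 0.116248 = 1.875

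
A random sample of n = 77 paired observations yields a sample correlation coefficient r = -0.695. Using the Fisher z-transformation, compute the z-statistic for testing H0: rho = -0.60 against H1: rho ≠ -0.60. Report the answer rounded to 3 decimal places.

z_r = atanh(-0.695) = -0.857563,  z_0 = atanh(-0.60) = -0.693147
SE = 1/√(n−3) = 1/√74 = 0.116248
z = (z_r − z_0)/SE = (-0.857563 − (-0.693147)) / 0.116248 = -0.164416 / 0.116248 = -1.414

-1.414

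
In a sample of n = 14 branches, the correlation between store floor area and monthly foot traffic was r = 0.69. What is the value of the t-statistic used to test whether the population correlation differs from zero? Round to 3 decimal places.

3.302

t = r·√(n−2) / √(1−r²) with r = 0.69, n = 14
  = 0.69·√12 / √(1 − 0.4761)
  = 0.69·3.464102 / 0.723809
  = 2.390230 / 0.723809 = 3.302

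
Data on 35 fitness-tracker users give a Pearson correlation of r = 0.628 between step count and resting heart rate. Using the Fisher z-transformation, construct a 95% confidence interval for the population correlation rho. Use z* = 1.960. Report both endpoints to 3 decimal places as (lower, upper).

(0.373, 0.795)

z_r = atanh(0.628) = 0.738107;  SE = 1/√(n−3) = 1/√32 = 0.176777
z-limits: 0.738107 ± 1.960·0.176777 = 0.738107 ± 0.346483 = [0.391624, 1.084590]
ρ-limits: (tanh 0.391624, tanh 1.084590) = (0.373, 0.795)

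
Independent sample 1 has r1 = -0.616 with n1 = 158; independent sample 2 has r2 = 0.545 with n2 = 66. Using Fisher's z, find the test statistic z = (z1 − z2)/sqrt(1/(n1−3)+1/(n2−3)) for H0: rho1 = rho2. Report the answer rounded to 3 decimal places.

Fisher z-transforms: z1 = atanh(-0.616) = -0.718533, z2 = atanh(0.545) = 0.611241; difference d = -1.329774
Var(d) = 1/155 + 1/63 = 0.0064516 + 0.0158730 = 0.0223246
z = d/√Var(d) = -1.329774 / √0.0223246 = -1.329774 / 0.149414 = -8.900

-8.900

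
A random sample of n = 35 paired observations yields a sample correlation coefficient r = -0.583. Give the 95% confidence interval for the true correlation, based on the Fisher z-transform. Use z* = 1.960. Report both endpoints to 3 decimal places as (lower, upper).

Fisher z: z_r = atanh(r) = ½·ln((1+(-0.583))/(1−(-0.583))) = -0.666995
SE(z) = 1/√(n−3) = 1/√32 = 0.176777
95% ⇒ z* = 1.960; margin = 1.960·0.176777 = 0.346483
CI on z-scale: (-1.013478, -0.320512)
Back-transform: tanh(-1.013478) = -0.767197, tanh(-0.320512) = -0.309970

(-0.767, -0.310)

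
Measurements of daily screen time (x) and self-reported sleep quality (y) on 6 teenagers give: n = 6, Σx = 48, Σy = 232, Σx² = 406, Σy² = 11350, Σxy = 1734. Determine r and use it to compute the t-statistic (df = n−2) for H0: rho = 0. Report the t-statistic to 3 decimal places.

-1.261

Numerator: nΣxy − (Σx)(Σy) = 6·1734 − (48)(232) = -732
Denominator: √[(nΣx²−(Σx)²)(nΣy²−(Σy)²)]
  nΣx²−(Σx)² = 6·406 − 2304 = 132;  nΣy²−(Σy)² = 6·11350 − 53824 = 14276
  √(132·14276) = √1884432 = 1372.7462
r = -732 / 1372.7462 = -0.5332
t = r·√(n−2)/√(1−r²) = -0.5332·√4 / √(1−0.284302) = -1.066400 / 0.845989 = -1.261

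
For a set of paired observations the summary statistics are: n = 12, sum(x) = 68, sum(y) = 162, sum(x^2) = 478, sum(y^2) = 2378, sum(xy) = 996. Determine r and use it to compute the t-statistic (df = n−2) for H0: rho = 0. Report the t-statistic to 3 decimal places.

2.289

S_xy = nΣxy − ΣxΣy = 12·996 − 68·162 = 11952 − 11016 = 936
S_xx = nΣx² − (Σx)² = 12·478 − 68² = 5736 − 4624 = 1112
S_yy = nΣy² − (Σy)² = 12·2378 − 162² = 28536 − 26244 = 2292
r = S_xy / √(S_xx·S_yy) = 936 / √(1112·2292) = 936 / √2548704 = 936 / 1596.4661 = 0.5863
t = r·√(n−2)/√(1−r²) = 0.5863·√10 / √(1−0.343748) = 1.854043 / 0.810094 = 2.289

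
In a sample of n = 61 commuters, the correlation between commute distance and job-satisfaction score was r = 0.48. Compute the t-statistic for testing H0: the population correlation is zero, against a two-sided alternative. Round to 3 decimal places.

1 − r² = 1 − 0.2304 = 0.7696;  √(1−r²) = 0.877268
√(n−2) = √59 = 7.681146
t = r·√(n−2)/√(1−r²) = 0.48 · 7.681146 / 0.877268 = 4.203

4.203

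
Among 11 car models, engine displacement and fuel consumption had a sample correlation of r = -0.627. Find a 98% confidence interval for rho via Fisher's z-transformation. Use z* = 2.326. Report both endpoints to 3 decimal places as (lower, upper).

(-0.915, 0.086)

z_r = atanh(-0.627) = -0.736457;  SE = 1/√(n−3) = 1/√8 = 0.353553
z-limits: -0.736457 ± 2.326·0.353553 = -0.736457 ± 0.822364 = [-1.558821, 0.085907]
ρ-limits: (tanh -1.558821, tanh 0.085907) = (-0.915, 0.086)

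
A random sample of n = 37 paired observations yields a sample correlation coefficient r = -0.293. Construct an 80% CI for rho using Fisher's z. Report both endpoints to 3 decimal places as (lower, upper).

Fisher z: z_r = atanh(r) = ½·ln((1+(-0.293))/(1−(-0.293))) = -0.301845
SE(z) = 1/√(n−3) = 1/√34 = 0.171499
80% ⇒ z* = 1.282; margin = 1.282·0.171499 = 0.219862
CI on z-scale: (-0.521707, -0.081983)
Back-transform: tanh(-0.521707) = -0.479016, tanh(-0.081983) = -0.081800

(-0.479, -0.082)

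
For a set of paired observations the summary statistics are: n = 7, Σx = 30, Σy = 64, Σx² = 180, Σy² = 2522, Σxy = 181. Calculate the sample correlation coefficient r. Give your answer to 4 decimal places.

S_xy = nΣxy − ΣxΣy = 7·181 − 30·64 = 1267 − 1920 = -653
S_xx = nΣx² − (Σx)² = 7·180 − 30² = 1260 − 900 = 360
S_yy = nΣy² − (Σy)² = 7·2522 − 64² = 17654 − 4096 = 13558
r = S_xy / √(S_xx·S_yy) = -653 / √(360·13558) = -653 / √4880880 = -653 / 2209.2714 = -0.2956

-0.2956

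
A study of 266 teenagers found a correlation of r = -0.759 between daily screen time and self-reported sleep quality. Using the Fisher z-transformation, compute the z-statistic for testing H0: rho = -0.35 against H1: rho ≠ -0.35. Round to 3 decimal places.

-10.191

z_r = atanh(-0.759) = -0.993852,  z_0 = atanh(-0.35) = -0.365444
SE = 1/√(n−3) = 1/√263 = 0.061663
z = (z_r − z_0)/SE = (-0.993852 − (-0.365444)) / 0.061663 = -0.628408 / 0.061663 = -10.191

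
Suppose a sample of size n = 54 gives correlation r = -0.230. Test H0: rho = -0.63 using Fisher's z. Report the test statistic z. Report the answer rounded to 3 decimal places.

Fisher z: atanh(-0.230) = -0.234189, atanh(-0.63) = -0.741416
z = (z_r − z_0)·√(n−3) = (-0.234189 − (-0.741416))·√51 = 0.507227 · 7.141428 = 3.622

3.622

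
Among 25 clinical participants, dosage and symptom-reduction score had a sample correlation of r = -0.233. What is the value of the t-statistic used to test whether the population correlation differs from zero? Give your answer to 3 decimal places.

1 − r² = 1 − 0.054289 = 0.945711;  √(1−r²) = 0.972477
√(n−2) = √23 = 4.795832
t = r·√(n−2)/√(1−r²) = -0.233 · 4.795832 / 0.972477 = -1.149

-1.149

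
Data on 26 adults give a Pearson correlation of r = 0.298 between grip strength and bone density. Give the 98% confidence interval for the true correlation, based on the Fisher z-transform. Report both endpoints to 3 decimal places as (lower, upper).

(-0.176, 0.660)

z_r = atanh(0.298) = 0.307323;  SE = 1/√(n−3) = 1/√23 = 0.208514
z-limits: 0.307323 ± 2.326·0.208514 = 0.307323 ± 0.485004 = [-0.177681, 0.792327]
ρ-limits: (tanh -0.177681, tanh 0.792327) = (-0.176, 0.660)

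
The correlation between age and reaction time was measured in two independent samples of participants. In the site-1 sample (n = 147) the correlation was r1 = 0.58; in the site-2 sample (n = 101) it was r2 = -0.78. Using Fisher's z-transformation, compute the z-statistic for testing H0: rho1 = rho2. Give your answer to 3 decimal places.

13.042

Fisher z-transforms: z1 = atanh(0.58) = 0.662463, z2 = atanh(-0.78) = -1.045371; difference d = 1.707834
Var(d) = 1/144 + 1/98 = 0.0069444 + 0.0102041 = 0.0171485
z = d/√Var(d) = 1.707834 / √0.0171485 = 1.707834 / 0.130952 = 13.042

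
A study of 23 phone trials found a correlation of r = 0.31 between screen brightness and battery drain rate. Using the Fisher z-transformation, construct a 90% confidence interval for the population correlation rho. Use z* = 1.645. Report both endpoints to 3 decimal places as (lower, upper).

Fisher z: z_r = atanh(r) = ½·ln((1+0.31)/(1−0.31)) = 0.320545
SE(z) = 1/√(n−3) = 1/√20 = 0.223607
90% ⇒ z* = 1.645; margin = 1.645·0.223607 = 0.367834
CI on z-scale: (-0.047289, 0.688379)
Back-transform: tanh(-0.047289) = -0.047254, tanh(0.688379) = 0.596940

(-0.047, 0.597)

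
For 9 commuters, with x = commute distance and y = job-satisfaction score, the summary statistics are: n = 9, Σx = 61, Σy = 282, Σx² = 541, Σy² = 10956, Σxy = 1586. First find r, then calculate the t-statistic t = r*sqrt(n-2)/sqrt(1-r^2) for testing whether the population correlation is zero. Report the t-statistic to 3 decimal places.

-2.122

S_xy = nΣxy − ΣxΣy = 9·1586 − 61·282 = 14274 − 17202 = -2928
S_xx = nΣx² − (Σx)² = 9·541 − 61² = 4869 − 3721 = 1148
S_yy = nΣy² − (Σy)² = 9·10956 − 282² = 98604 − 79524 = 19080
r = S_xy / √(S_xx·S_yy) = -2928 / √(1148·19080) = -2928 / √21903840 = -2928 / 4680.1538 = -0.6256
t = r·√(n−2)/√(1−r²) = -0.6256·√7 / √(1−0.391375) = -1.655182 / 0.780144 = -2.122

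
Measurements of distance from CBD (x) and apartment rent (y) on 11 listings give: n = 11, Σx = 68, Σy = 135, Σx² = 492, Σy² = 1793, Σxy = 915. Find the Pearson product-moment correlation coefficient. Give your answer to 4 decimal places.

S_xy = nΣxy − ΣxΣy = 11·915 − 68·135 = 10065 − 9180 = 885
S_xx = nΣx² − (Σx)² = 11·492 − 68² = 5412 − 4624 = 788
S_yy = nΣy² − (Σy)² = 11·1793 − 135² = 19723 − 18225 = 1498
r = S_xy / √(S_xx·S_yy) = 885 / √(788·1498) = 885 / √1180424 = 885 / 1086.4732 = 0.8146

0.8146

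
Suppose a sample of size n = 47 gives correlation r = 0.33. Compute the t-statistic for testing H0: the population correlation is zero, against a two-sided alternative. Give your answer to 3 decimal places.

1 − r² = 1 − 0.1089 = 0.8911;  √(1−r²) = 0.943981
√(n−2) = √45 = 6.708204
t = r·√(n−2)/√(1−r²) = 0.33 · 6.708204 / 0.943981 = 2.345

2.345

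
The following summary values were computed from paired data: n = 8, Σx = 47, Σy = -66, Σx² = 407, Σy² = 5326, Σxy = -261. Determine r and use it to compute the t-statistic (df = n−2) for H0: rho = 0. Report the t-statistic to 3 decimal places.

S_xy = nΣxy − ΣxΣy = 8·(-261) − 47·(-66) = -2088 − (-3102) = 1014
S_xx = nΣx² − (Σx)² = 8·407 − 47² = 3256 − 2209 = 1047
S_yy = nΣy² − (Σy)² = 8·5326 − (-66)² = 42608 − 4356 = 38252
r = S_xy / √(S_xx·S_yy) = 1014 / √(1047·38252) = 1014 / √40049844 = 1014 / 6328.4946 = 0.1602
t = r·√(n−2)/√(1−r²) = 0.1602·√6 / √(1−0.025664) = 0.392408 / 0.987085 = 0.398

0.398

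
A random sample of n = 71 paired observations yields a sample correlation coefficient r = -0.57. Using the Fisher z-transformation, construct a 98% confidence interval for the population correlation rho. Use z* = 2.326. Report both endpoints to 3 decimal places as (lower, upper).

Fisher z: z_r = atanh(r) = ½·ln((1+(-0.57))/(1−(-0.57))) = -0.647523
SE(z) = 1/√(n−3) = 1/√68 = 0.121268
98% ⇒ z* = 2.326; margin = 2.326·0.121268 = 0.282069
CI on z-scale: (-0.929592, -0.365454)
Back-transform: tanh(-0.929592) = -0.730404, tanh(-0.365454) = -0.350009

(-0.730, -0.350)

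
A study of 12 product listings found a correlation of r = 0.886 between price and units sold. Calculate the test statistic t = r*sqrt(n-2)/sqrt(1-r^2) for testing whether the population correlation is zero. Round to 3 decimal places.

t = r·√(n−2) / √(1−r²) with r = 0.886, n = 12
  = 0.886·√10 / √(1 − 0.784996)
  = 0.886·3.162278 / 0.463685
  = 2.801778 / 0.463685 = 6.042

6.042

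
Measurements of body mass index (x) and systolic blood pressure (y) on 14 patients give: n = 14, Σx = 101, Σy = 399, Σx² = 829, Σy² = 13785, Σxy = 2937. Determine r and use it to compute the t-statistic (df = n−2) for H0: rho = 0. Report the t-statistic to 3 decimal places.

0.415

Numerator: nΣxy − (Σx)(Σy) = 14·2937 − (101)(399) = 819
Denominator: √[(nΣx²−(Σx)²)(nΣy²−(Σy)²)]
  nΣx²−(Σx)² = 14·829 − 10201 = 1405;  nΣy²−(Σy)² = 14·13785 − 159201 = 33789
  √(1405·33789) = √47473545 = 6890.1049
r = 819 / 6890.1049 = 0.1189
t = r·√(n−2)/√(1−r²) = 0.1189·√12 / √(1−0.014137) = 0.411882 / 0.992906 = 0.415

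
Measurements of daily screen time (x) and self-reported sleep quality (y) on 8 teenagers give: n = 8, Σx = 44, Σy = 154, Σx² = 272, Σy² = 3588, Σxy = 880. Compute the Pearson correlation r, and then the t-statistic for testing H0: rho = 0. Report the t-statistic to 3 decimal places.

Numerator: nΣxy − (Σx)(Σy) = 8·880 − (44)(154) = 264
Denominator: √[(nΣx²−(Σx)²)(nΣy²−(Σy)²)]
  nΣx²−(Σx)² = 8·272 − 1936 = 240;  nΣy²−(Σy)² = 8·3588 − 23716 = 4988
  √(240·4988) = √1197120 = 1094.1298
r = 264 / 1094.1298 = 0.2413
t = r·√(n−2)/√(1−r²) = 0.2413·√6 / √(1−0.058226) = 0.591062 / 0.970450 = 0.609

0.609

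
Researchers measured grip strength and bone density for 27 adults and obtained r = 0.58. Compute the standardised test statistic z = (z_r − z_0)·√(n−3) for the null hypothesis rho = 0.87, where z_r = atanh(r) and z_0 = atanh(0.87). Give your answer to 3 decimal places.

Fisher z: atanh(0.58) = 0.662463, atanh(0.87) = 1.333080
z = (z_r − z_0)·√(n−3) = (0.662463 − 1.333080)·√24 = -0.670617 · 4.898979 = -3.285

-3.285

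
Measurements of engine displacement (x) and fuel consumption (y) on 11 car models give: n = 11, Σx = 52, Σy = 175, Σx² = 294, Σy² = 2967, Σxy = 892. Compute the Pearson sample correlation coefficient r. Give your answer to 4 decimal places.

0.6895

Numerator: nΣxy − (Σx)(Σy) = 11·892 − (52)(175) = 712
Denominator: √[(nΣx²−(Σx)²)(nΣy²−(Σy)²)]
  nΣx²−(Σx)² = 11·294 − 2704 = 530;  nΣy²−(Σy)² = 11·2967 − 30625 = 2012
  √(530·2012) = √1066360 = 1032.6471
r = 712 / 1032.6471 = 0.6895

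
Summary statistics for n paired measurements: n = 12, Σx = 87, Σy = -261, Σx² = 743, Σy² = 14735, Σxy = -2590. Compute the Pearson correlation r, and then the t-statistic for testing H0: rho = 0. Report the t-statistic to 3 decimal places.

-3.031

S_xy = nΣxy − ΣxΣy = 12·(-2590) − 87·(-261) = -31080 − (-22707) = -8373
S_xx = nΣx² − (Σx)² = 12·743 − 87² = 8916 − 7569 = 1347
S_yy = nΣy² − (Σy)² = 12·14735 − (-261)² = 176820 − 68121 = 108699
r = S_xy / √(S_xx·S_yy) = -8373 / √(1347·108699) = -8373 / √146417553 = -8373 / 12100.3121 = -0.6920
t = r·√(n−2)/√(1−r²) = -0.6920·√10 / √(1−0.478864) = -2.188296 / 0.721897 = -3.031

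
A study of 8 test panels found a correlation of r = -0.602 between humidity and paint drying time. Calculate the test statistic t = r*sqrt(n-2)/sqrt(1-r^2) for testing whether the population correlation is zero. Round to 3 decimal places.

1 − r² = 1 − 0.362404 = 0.637596;  √(1−r²) = 0.798496
√(n−2) = √6 = 2.449490
t = r·√(n−2)/√(1−r²) = -0.602 · 2.449490 / 0.798496 = -1.847

-1.847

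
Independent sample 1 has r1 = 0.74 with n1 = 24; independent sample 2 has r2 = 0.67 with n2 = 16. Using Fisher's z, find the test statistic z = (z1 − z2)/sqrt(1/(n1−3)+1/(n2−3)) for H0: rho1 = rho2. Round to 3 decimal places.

0.396

Fisher z-transforms: z1 = atanh(0.74) = 0.950479, z2 = atanh(0.67) = 0.810743; difference d = 0.139736
Var(d) = 1/21 + 1/13 = 0.0476190 + 0.0769231 = 0.1245421
z = d/√Var(d) = 0.139736 / √0.1245421 = 0.139736 / 0.352905 = 0.396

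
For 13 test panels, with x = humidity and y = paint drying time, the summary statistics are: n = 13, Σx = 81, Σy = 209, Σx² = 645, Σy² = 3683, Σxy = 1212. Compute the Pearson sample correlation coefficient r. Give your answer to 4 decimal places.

-0.4239

S_xy = nΣxy − ΣxΣy = 13·1212 − 81·209 = 15756 − 16929 = -1173
S_xx = nΣx² − (Σx)² = 13·645 − 81² = 8385 − 6561 = 1824
S_yy = nΣy² − (Σy)² = 13·3683 − 209² = 47879 − 43681 = 4198
r = S_xy / √(S_xx·S_yy) = -1173 / √(1824·4198) = -1173 / √7657152 = -1173 / 2767.1559 = -0.4239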